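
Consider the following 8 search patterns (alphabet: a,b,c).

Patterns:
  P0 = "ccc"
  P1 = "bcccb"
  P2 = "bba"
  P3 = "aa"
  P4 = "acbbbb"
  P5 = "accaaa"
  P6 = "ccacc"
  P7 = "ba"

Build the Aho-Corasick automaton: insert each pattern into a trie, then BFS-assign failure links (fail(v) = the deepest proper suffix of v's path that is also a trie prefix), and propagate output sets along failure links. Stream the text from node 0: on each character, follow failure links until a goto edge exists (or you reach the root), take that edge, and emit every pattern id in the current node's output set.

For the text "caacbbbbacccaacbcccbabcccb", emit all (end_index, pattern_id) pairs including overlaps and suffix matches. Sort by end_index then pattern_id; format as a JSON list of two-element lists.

Build automaton:
Trie (insert patterns):
  n0 'ε': a→11 b→4 c→1
  n1 'c': c→2
  n2 'cc': a→22 c→3
  n3 'ccc': ·  ←P0
  n4 'b': a→25 b→9 c→5
  n5 'bc': c→6
  n6 'bcc': c→7
  n7 'bccc': b→8
  n8 'bcccb': ·  ←P1
  n9 'bb': a→10
  n10 'bba': ·  ←P2
  n11 'a': a→12 c→13
  n12 'aa': ·  ←P3
  n13 'ac': b→14 c→18
  n14 'acb': b→15
  n15 'acbb': b→16
  n16 'acbbb': b→17
  n17 'acbbbb': ·  ←P4
  n18 'acc': a→19
  n19 'acca': a→20
  n20 'accaa': a→21
  n21 'accaaa': ·  ←P5
  n22 'cca': c→23
  n23 'ccac': c→24
  n24 'ccacc': ·  ←P6
  n25 'ba': ·  ←P7

BFS fail/out derivation:
  n1('c'): parent n0 fail=0; on 'c' 0 → fail=0;  out ∅∪∅=∅
  n4('b'): parent n0 fail=0; on 'b' 0 → fail=0;  out ∅∪∅=∅
  n11('a'): parent n0 fail=0; on 'a' 0 → fail=0;  out ∅∪∅=∅
  n2('cc'): parent n1 fail=0; on 'c' 0 → fail=1;  out ∅∪∅=∅
  n5('bc'): parent n4 fail=0; on 'c' 0 → fail=1;  out ∅∪∅=∅
  n9('bb'): parent n4 fail=0; on 'b' 0 → fail=4;  out ∅∪∅=∅
  n12('aa'): parent n11 fail=0; on 'a' 0 → fail=11;  out {3}∪∅={3}
  n13('ac'): parent n11 fail=0; on 'c' 0 → fail=1;  out ∅∪∅=∅
  n25('ba'): parent n4 fail=0; on 'a' 0 → fail=11;  out {7}∪∅={7}
  n3('ccc'): parent n2 fail=1; on 'c' 1 → fail=2;  out {0}∪∅={0}
  n6('bcc'): parent n5 fail=1; on 'c' 1 → fail=2;  out ∅∪∅=∅
  n10('bba'): parent n9 fail=4; on 'a' 4 → fail=25;  out {2}∪{7}={2,7}
  n14('acb'): parent n13 fail=1; on 'b' 1→0 → fail=4;  out ∅∪∅=∅
  n18('acc'): parent n13 fail=1; on 'c' 1 → fail=2;  out ∅∪∅=∅
  n22('cca'): parent n2 fail=1; on 'a' 1→0 → fail=11;  out ∅∪∅=∅
  n7('bccc'): parent n6 fail=2; on 'c' 2 → fail=3;  out ∅∪{0}={0}
  n15('acbb'): parent n14 fail=4; on 'b' 4 → fail=9;  out ∅∪∅=∅
  n19('acca'): parent n18 fail=2; on 'a' 2 → fail=22;  out ∅∪∅=∅
  n23('ccac'): parent n22 fail=11; on 'c' 11 → fail=13;  out ∅∪∅=∅
  n8('bcccb'): parent n7 fail=3; on 'b' 3→2→1→0 → fail=4;  out {1}∪∅={1}
  n16('acbbb'): parent n15 fail=9; on 'b' 9→4 → fail=9;  out ∅∪∅=∅
  n20('accaa'): parent n19 fail=22; on 'a' 22→11 → fail=12;  out ∅∪{3}={3}
  n24('ccacc'): parent n23 fail=13; on 'c' 13 → fail=18;  out {6}∪∅={6}
  n17('acbbbb'): parent n16 fail=9; on 'b' 9→4 → fail=9;  out {4}∪∅={4}
  n21('accaaa'): parent n20 fail=12; on 'a' 12→11 → fail=12;  out {5}∪{3}={3,5}

Run:
i=0 'c': node 0→1
i=1 'a': node 1→11 (via fail)
i=2 'a': node 11→12  ** P3@[1:2]
i=3 'c': node 12→13 (via fail)
i=4 'b': node 13→14
i=5 'b': node 14→15
i=6 'b': node 15→16
i=7 'b': node 16→17  ** P4@[2:7]
i=8 'a': node 17→10 (via fail)  ** P2@[6:8],P7@[7:8]
i=9 'c': node 10→13 (via fail)
i=10 'c': node 13→18
i=11 'c': node 18→3 (via fail)  ** P0@[9:11]
i=12 'a': node 3→22 (via fail)
i=13 'a': node 22→12 (via fail)  ** P3@[12:13]
i=14 'c': node 12→13 (via fail)
i=15 'b': node 13→14
i=16 'c': node 14→5 (via fail)
i=17 'c': node 5→6
i=18 'c': node 6→7  ** P0@[16:18]
i=19 'b': node 7→8  ** P1@[15:19]
i=20 'a': node 8→25 (via fail)  ** P7@[19:20]
i=21 'b': node 25→4 (via fail)
i=22 'c': node 4→5
i=23 'c': node 5→6
i=24 'c': node 6→7  ** P0@[22:24]
i=25 'b': node 7→8  ** P1@[21:25]

Result: [[2,3],[7,4],[8,2],[8,7],[11,0],[13,3],[18,0],[19,1],[20,7],[24,0],[25,1]]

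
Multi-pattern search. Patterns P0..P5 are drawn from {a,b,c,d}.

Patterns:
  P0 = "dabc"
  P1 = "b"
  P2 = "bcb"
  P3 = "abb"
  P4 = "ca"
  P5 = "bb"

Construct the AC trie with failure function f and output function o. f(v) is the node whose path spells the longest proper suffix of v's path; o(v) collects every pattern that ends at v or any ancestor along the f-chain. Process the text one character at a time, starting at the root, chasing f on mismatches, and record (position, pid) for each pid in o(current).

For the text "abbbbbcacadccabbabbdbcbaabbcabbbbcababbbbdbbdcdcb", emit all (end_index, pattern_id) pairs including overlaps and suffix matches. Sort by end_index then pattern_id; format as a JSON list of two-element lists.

Build:
Trie (insert patterns):
  0='ε' goto a→8 b→5 c→11 d→1
  1='d' goto a→2
  2='da' goto b→3
  3='dab' goto c→4
  4='dabc' goto ·  ←P0
  5='b' goto b→13 c→6  ←P1
  6='bc' goto b→7
  7='bcb' goto ·  ←P2
  8='a' goto b→9
  9='ab' goto b→10
  10='abb' goto ·  ←P3
  11='c' goto a→12
  12='ca' goto ·  ←P4
  13='bb' goto ·  ←P5

Failure links (BFS by depth):
  n1('d'): parent n0 fail=0; on 'd' 0 → fail=0;  out ∅∪∅=∅
  n5('b'): parent n0 fail=0; on 'b' 0 → fail=0;  out {1}∪∅={1}
  n8('a'): parent n0 fail=0; on 'a' 0 → fail=0;  out ∅∪∅=∅
  n11('c'): parent n0 fail=0; on 'c' 0 → fail=0;  out ∅∪∅=∅
  n2('da'): parent n1 fail=0; on 'a' 0 → fail=8;  out ∅∪∅=∅
  n6('bc'): parent n5 fail=0; on 'c' 0 → fail=11;  out ∅∪∅=∅
  n9('ab'): parent n8 fail=0; on 'b' 0 → fail=5;  out ∅∪{1}={1}
  n12('ca'): parent n11 fail=0; on 'a' 0 → fail=8;  out {4}∪∅={4}
  n13('bb'): parent n5 fail=0; on 'b' 0 → fail=5;  out {5}∪{1}={1,5}
  n3('dab'): parent n2 fail=8; on 'b' 8 → fail=9;  out ∅∪{1}={1}
  n7('bcb'): parent n6 fail=11; on 'b' 11→0 → fail=5;  out {2}∪{1}={1,2}
  n10('abb'): parent n9 fail=5; on 'b' 5 → fail=13;  out {3}∪{1,5}={1,3,5}
  n4('dabc'): parent n3 fail=9; on 'c' 9→5 → fail=6;  out {0}∪∅={0}

Scan:
pos 0 'a': at 8
pos 1 'b': at 9  ** P1@[1:1]
pos 2 'b': at 10  ** P1@[2:2],P3@[0:2],P5@[1:2]
pos 3 'b': at 13 ·f  ** P1@[3:3],P5@[2:3]
pos 4 'b': at 13 ·f  ** P1@[4:4],P5@[3:4]
pos 5 'b': at 13 ·f  ** P1@[5:5],P5@[4:5]
pos 6 'c': at 6 ·f
pos 7 'a': at 12 ·f  ** P4@[6:7]
pos 8 'c': at 11 ·f
pos 9 'a': at 12  ** P4@[8:9]
pos 10 'd': at 1 ·f
pos 11 'c': at 11 ·f
pos 12 'c': at 11 ·f
pos 13 'a': at 12  ** P4@[12:13]
pos 14 'b': at 9 ·f  ** P1@[14:14]
pos 15 'b': at 10  ** P1@[15:15],P3@[13:15],P5@[14:15]
pos 16 'a': at 8 ·f
pos 17 'b': at 9  ** P1@[17:17]
pos 18 'b': at 10  ** P1@[18:18],P3@[16:18],P5@[17:18]
pos 19 'd': at 1 ·f
pos 20 'b': at 5 ·f  ** P1@[20:20]
pos 21 'c': at 6
pos 22 'b': at 7  ** P1@[22:22],P2@[20:22]
pos 23 'a': at 8 ·f
pos 24 'a': at 8 ·f
pos 25 'b': at 9  ** P1@[25:25]
pos 26 'b': at 10  ** P1@[26:26],P3@[24:26],P5@[25:26]
pos 27 'c': at 6 ·f
pos 28 'a': at 12 ·f  ** P4@[27:28]
pos 29 'b': at 9 ·f  ** P1@[29:29]
pos 30 'b': at 10  ** P1@[30:30],P3@[28:30],P5@[29:30]
pos 31 'b': at 13 ·f  ** P1@[31:31],P5@[30:31]
pos 32 'b': at 13 ·f  ** P1@[32:32],P5@[31:32]
pos 33 'c': at 6 ·f
pos 34 'a': at 12 ·f  ** P4@[33:34]
pos 35 'b': at 9 ·f  ** P1@[35:35]
pos 36 'a': at 8 ·f
pos 37 'b': at 9  ** P1@[37:37]
pos 38 'b': at 10  ** P1@[38:38],P3@[36:38],P5@[37:38]
pos 39 'b': at 13 ·f  ** P1@[39:39],P5@[38:39]
pos 40 'b': at 13 ·f  ** P1@[40:40],P5@[39:40]
pos 41 'd': at 1 ·f
pos 42 'b': at 5 ·f  ** P1@[42:42]
pos 43 'b': at 13  ** P1@[43:43],P5@[42:43]
pos 44 'd': at 1 ·f
pos 45 'c': at 11 ·f
pos 46 'd': at 1 ·f
pos 47 'c': at 11 ·f
pos 48 'b': at 5 ·f  ** P1@[48:48]

Result: [[1,1],[2,1],[2,3],[2,5],[3,1],[3,5],[4,1],[4,5],[5,1],[5,5],[7,4],[9,4],[13,4],[14,1],[15,1],[15,3],[15,5],[17,1],[18,1],[18,3],[18,5],[20,1],[22,1],[22,2],[25,1],[26,1],[26,3],[26,5],[28,4],[29,1],[30,1],[30,3],[30,5],[31,1],[31,5],[32,1],[32,5],[34,4],[35,1],[37,1],[38,1],[38,3],[38,5],[39,1],[39,5],[40,1],[40,5],[42,1],[43,1],[43,5],[48,1]]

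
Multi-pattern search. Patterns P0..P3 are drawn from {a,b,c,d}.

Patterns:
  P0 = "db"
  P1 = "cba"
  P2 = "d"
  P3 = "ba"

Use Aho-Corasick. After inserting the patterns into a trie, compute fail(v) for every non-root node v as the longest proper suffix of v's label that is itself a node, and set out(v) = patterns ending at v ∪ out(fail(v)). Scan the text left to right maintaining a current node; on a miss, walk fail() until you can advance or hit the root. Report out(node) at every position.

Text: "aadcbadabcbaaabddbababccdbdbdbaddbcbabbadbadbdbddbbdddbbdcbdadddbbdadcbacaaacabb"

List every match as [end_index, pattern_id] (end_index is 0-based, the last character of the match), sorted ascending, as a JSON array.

Build automaton:
Trie nodes:
  0='ε' goto b→6 c→3 d→1
  1='d' goto b→2  ←P2
  2='db' goto ·  ←P0
  3='c' goto b→4
  4='cb' goto a→5
  5='cba' goto ·  ←P1
  6='b' goto a→7
  7='ba' goto ·  ←P3

Failure links (BFS by depth):
  n1('d'): parent n0 fail=0; on 'd' 0 → fail=0;  out {2}∪∅={2}
  n3('c'): parent n0 fail=0; on 'c' 0 → fail=0;  out ∅∪∅=∅
  n6('b'): parent n0 fail=0; on 'b' 0 → fail=0;  out ∅∪∅=∅
  n2('db'): parent n1 fail=0; on 'b' 0 → fail=6;  out {0}∪∅={0}
  n4('cb'): parent n3 fail=0; on 'b' 0 → fail=6;  out ∅∪∅=∅
  n7('ba'): parent n6 fail=0; on 'a' 0 → fail=0;  out {3}∪∅={3}
  n5('cba'): parent n4 fail=6; on 'a' 6 → fail=7;  out {1}∪{3}={1,3}

Run:
[0] read 'a'  n0⇒n0
[1] read 'a'  n0⇒n0
[2] read 'd'  n0⇒n1  ** P2@[2:2]
[3] read 'c'  n1⇒n3 ·f
[4] read 'b'  n3⇒n4
[5] read 'a'  n4⇒n5  ** P1@[3:5],P3@[4:5]
[6] read 'd'  n5⇒n1 ·f  ** P2@[6:6]
[7] read 'a'  n1⇒n0 ·f
[8] read 'b'  n0⇒n6
[9] read 'c'  n6⇒n3 ·f
[10] read 'b'  n3⇒n4
[11] read 'a'  n4⇒n5  ** P1@[9:11],P3@[10:11]
[12] read 'a'  n5⇒n0 ·f
[13] read 'a'  n0⇒n0
[14] read 'b'  n0⇒n6
[15] read 'd'  n6⇒n1 ·f  ** P2@[15:15]
[16] read 'd'  n1⇒n1 ·f  ** P2@[16:16]
[17] read 'b'  n1⇒n2  ** P0@[16:17]
[18] read 'a'  n2⇒n7 ·f  ** P3@[17:18]
[19] read 'b'  n7⇒n6 ·f
[20] read 'a'  n6⇒n7  ** P3@[19:20]
[21] read 'b'  n7⇒n6 ·f
[22] read 'c'  n6⇒n3 ·f
[23] read 'c'  n3⇒n3 ·f
[24] read 'd'  n3⇒n1 ·f  ** P2@[24:24]
[25] read 'b'  n1⇒n2  ** P0@[24:25]
[26] read 'd'  n2⇒n1 ·f  ** P2@[26:26]
[27] read 'b'  n1⇒n2  ** P0@[26:27]
[28] read 'd'  n2⇒n1 ·f  ** P2@[28:28]
[29] read 'b'  n1⇒n2  ** P0@[28:29]
[30] read 'a'  n2⇒n7 ·f  ** P3@[29:30]
[31] read 'd'  n7⇒n1 ·f  ** P2@[31:31]
[32] read 'd'  n1⇒n1 ·f  ** P2@[32:32]
[33] read 'b'  n1⇒n2  ** P0@[32:33]
[34] read 'c'  n2⇒n3 ·f
[35] read 'b'  n3⇒n4
[36] read 'a'  n4⇒n5  ** P1@[34:36],P3@[35:36]
[37] read 'b'  n5⇒n6 ·f
[38] read 'b'  n6⇒n6 ·f
[39] read 'a'  n6⇒n7  ** P3@[38:39]
[40] read 'd'  n7⇒n1 ·f  ** P2@[40:40]
[41] read 'b'  n1⇒n2  ** P0@[40:41]
[42] read 'a'  n2⇒n7 ·f  ** P3@[41:42]
[43] read 'd'  n7⇒n1 ·f  ** P2@[43:43]
[44] read 'b'  n1⇒n2  ** P0@[43:44]
[45] read 'd'  n2⇒n1 ·f  ** P2@[45:45]
[46] read 'b'  n1⇒n2  ** P0@[45:46]
[47] read 'd'  n2⇒n1 ·f  ** P2@[47:47]
[48] read 'd'  n1⇒n1 ·f  ** P2@[48:48]
[49] read 'b'  n1⇒n2  ** P0@[48:49]
[50] read 'b'  n2⇒n6 ·f
[51] read 'd'  n6⇒n1 ·f  ** P2@[51:51]
[52] read 'd'  n1⇒n1 ·f  ** P2@[52:52]
[53] read 'd'  n1⇒n1 ·f  ** P2@[53:53]
[54] read 'b'  n1⇒n2  ** P0@[53:54]
[55] read 'b'  n2⇒n6 ·f
[56] read 'd'  n6⇒n1 ·f  ** P2@[56:56]
[57] read 'c'  n1⇒n3 ·f
[58] read 'b'  n3⇒n4
[59] read 'd'  n4⇒n1 ·f  ** P2@[59:59]
[60] read 'a'  n1⇒n0 ·f
[61] read 'd'  n0⇒n1  ** P2@[61:61]
[62] read 'd'  n1⇒n1 ·f  ** P2@[62:62]
[63] read 'd'  n1⇒n1 ·f  ** P2@[63:63]
[64] read 'b'  n1⇒n2  ** P0@[63:64]
[65] read 'b'  n2⇒n6 ·f
[66] read 'd'  n6⇒n1 ·f  ** P2@[66:66]
[67] read 'a'  n1⇒n0 ·f
[68] read 'd'  n0⇒n1  ** P2@[68:68]
[69] read 'c'  n1⇒n3 ·f
[70] read 'b'  n3⇒n4
[71] read 'a'  n4⇒n5  ** P1@[69:71],P3@[70:71]
[72] read 'c'  n5⇒n3 ·f
[73] read 'a'  n3⇒n0 ·f
[74] read 'a'  n0⇒n0
[75] read 'a'  n0⇒n0
[76] read 'c'  n0⇒n3
[77] read 'a'  n3⇒n0 ·f
[78] read 'b'  n0⇒n6
[79] read 'b'  n6⇒n6 ·f

Result: [[2,2],[5,1],[5,3],[6,2],[11,1],[11,3],[15,2],[16,2],[17,0],[18,3],[20,3],[24,2],[25,0],[26,2],[27,0],[28,2],[29,0],[30,3],[31,2],[32,2],[33,0],[36,1],[36,3],[39,3],[40,2],[41,0],[42,3],[43,2],[44,0],[45,2],[46,0],[47,2],[48,2],[49,0],[51,2],[52,2],[53,2],[54,0],[56,2],[59,2],[61,2],[62,2],[63,2],[64,0],[66,2],[68,2],[71,1],[71,3]]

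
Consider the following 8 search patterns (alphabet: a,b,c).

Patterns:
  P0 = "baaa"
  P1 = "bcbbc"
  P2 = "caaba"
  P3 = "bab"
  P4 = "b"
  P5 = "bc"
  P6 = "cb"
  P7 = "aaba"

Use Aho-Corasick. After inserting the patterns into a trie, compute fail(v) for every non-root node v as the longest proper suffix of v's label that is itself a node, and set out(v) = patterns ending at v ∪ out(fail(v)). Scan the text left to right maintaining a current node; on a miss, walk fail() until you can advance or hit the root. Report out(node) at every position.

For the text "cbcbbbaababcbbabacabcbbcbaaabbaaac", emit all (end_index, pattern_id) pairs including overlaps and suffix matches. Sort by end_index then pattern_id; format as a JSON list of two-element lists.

Build:
Trie (insert patterns):
  n0 'ε': a→16 b→1 c→9
  n1 'b': a→2 c→5  ←P4
  n2 'ba': a→3 b→14
  n3 'baa': a→4
  n4 'baaa': ·  ←P0
  n5 'bc': b→6  ←P5
  n6 'bcb': b→7
  n7 'bcbb': c→8
  n8 'bcbbc': ·  ←P1
  n9 'c': a→10 b→15
  n10 'ca': a→11
  n11 'caa': b→12
  n12 'caab': a→13
  n13 'caaba': ·  ←P2
  n14 'bab': ·  ←P3
  n15 'cb': ·  ←P6
  n16 'a': a→17
  n17 'aa': b→18
  n18 'aab': a→19
  n19 'aaba': ·  ←P7

BFS fail/out derivation:
  n1('b'): parent n0 fail=0; on 'b' 0 → fail=0;  out {4}∪∅={4}
  n9('c'): parent n0 fail=0; on 'c' 0 → fail=0;  out ∅∪∅=∅
  n16('a'): parent n0 fail=0; on 'a' 0 → fail=0;  out ∅∪∅=∅
  n2('ba'): parent n1 fail=0; on 'a' 0 → fail=16;  out ∅∪∅=∅
  n5('bc'): parent n1 fail=0; on 'c' 0 → fail=9;  out {5}∪∅={5}
  n10('ca'): parent n9 fail=0; on 'a' 0 → fail=16;  out ∅∪∅=∅
  n15('cb'): parent n9 fail=0; on 'b' 0 → fail=1;  out {6}∪{4}={4,6}
  n17('aa'): parent n16 fail=0; on 'a' 0 → fail=16;  out ∅∪∅=∅
  n3('baa'): parent n2 fail=16; on 'a' 16 → fail=17;  out ∅∪∅=∅
  n6('bcb'): parent n5 fail=9; on 'b' 9 → fail=15;  out ∅∪{4,6}={4,6}
  n11('caa'): parent n10 fail=16; on 'a' 16 → fail=17;  out ∅∪∅=∅
  n14('bab'): parent n2 fail=16; on 'b' 16→0 → fail=1;  out {3}∪{4}={3,4}
  n18('aab'): parent n17 fail=16; on 'b' 16→0 → fail=1;  out ∅∪{4}={4}
  n4('baaa'): parent n3 fail=17; on 'a' 17→16 → fail=17;  out {0}∪∅={0}
  n7('bcbb'): parent n6 fail=15; on 'b' 15→1→0 → fail=1;  out ∅∪{4}={4}
  n12('caab'): parent n11 fail=17; on 'b' 17 → fail=18;  out ∅∪{4}={4}
  n19('aaba'): parent n18 fail=1; on 'a' 1 → fail=2;  out {7}∪∅={7}
  n8('bcbbc'): parent n7 fail=1; on 'c' 1 → fail=5;  out {1}∪{5}={1,5}
  n13('caaba'): parent n12 fail=18; on 'a' 18 → fail=19;  out {2}∪{7}={2,7}

Text stream:
pos 0 'c': at 9
pos 1 'b': at 15  → match P4@[1:1],P6@[0:1]
pos 2 'c': at 5 (fail-walked)  → match P5@[1:2]
pos 3 'b': at 6  → match P4@[3:3],P6@[2:3]
pos 4 'b': at 7  → match P4@[4:4]
pos 5 'b': at 1 (fail-walked)  → match P4@[5:5]
pos 6 'a': at 2
pos 7 'a': at 3
pos 8 'b': at 18 (fail-walked)  → match P4@[8:8]
pos 9 'a': at 19  → match P7@[6:9]
pos 10 'b': at 14 (fail-walked)  → match P3@[8:10],P4@[10:10]
pos 11 'c': at 5 (fail-walked)  → match P5@[10:11]
pos 12 'b': at 6  → match P4@[12:12],P6@[11:12]
pos 13 'b': at 7  → match P4@[13:13]
pos 14 'a': at 2 (fail-walked)
pos 15 'b': at 14  → match P3@[13:15],P4@[15:15]
pos 16 'a': at 2 (fail-walked)
pos 17 'c': at 9 (fail-walked)
pos 18 'a': at 10
pos 19 'b': at 1 (fail-walked)  → match P4@[19:19]
pos 20 'c': at 5  → match P5@[19:20]
pos 21 'b': at 6  → match P4@[21:21],P6@[20:21]
pos 22 'b': at 7  → match P4@[22:22]
pos 23 'c': at 8  → match P1@[19:23],P5@[22:23]
pos 24 'b': at 6 (fail-walked)  → match P4@[24:24],P6@[23:24]
pos 25 'a': at 2 (fail-walked)
pos 26 'a': at 3
pos 27 'a': at 4  → match P0@[24:27]
pos 28 'b': at 18 (fail-walked)  → match P4@[28:28]
pos 29 'b': at 1 (fail-walked)  → match P4@[29:29]
pos 30 'a': at 2
pos 31 'a': at 3
pos 32 'a': at 4  → match P0@[29:32]
pos 33 'c': at 9 (fail-walked)

All matches (sorted): [[1,4],[1,6],[2,5],[3,4],[3,6],[4,4],[5,4],[8,4],[9,7],[10,3],[10,4],[11,5],[12,4],[12,6],[13,4],[15,3],[15,4],[19,4],[20,5],[21,4],[21,6],[22,4],[23,1],[23,5],[24,4],[24,6],[27,0],[28,4],[29,4],[32,0]]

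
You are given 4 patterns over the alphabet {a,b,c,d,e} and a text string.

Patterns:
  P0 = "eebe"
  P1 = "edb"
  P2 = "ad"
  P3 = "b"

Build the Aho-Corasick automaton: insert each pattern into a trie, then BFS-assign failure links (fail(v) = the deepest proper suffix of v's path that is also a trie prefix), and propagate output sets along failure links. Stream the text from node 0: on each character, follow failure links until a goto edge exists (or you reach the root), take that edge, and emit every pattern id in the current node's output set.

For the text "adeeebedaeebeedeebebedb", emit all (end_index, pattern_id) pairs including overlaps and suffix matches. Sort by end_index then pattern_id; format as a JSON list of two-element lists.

Build automaton:
Trie nodes:
  0='ε' goto a→7 b→9 e→1
  1='e' goto d→5 e→2
  2='ee' goto b→3
  3='eeb' goto e→4
  4='eebe' goto ·  [P0 ends]
  5='ed' goto b→6
  6='edb' goto ·  [P1 ends]
  7='a' goto d→8
  8='ad' goto ·  [P2 ends]
  9='b' goto ·  [P3 ends]

BFS fail/out derivation:
  n1('e'): parent n0 fail=0; on 'e' 0 → fail=0;  out ∅∪∅=∅
  n7('a'): parent n0 fail=0; on 'a' 0 → fail=0;  out ∅∪∅=∅
  n9('b'): parent n0 fail=0; on 'b' 0 → fail=0;  out {3}∪∅={3}
  n2('ee'): parent n1 fail=0; on 'e' 0 → fail=1;  out ∅∪∅=∅
  n5('ed'): parent n1 fail=0; on 'd' 0 → fail=0;  out ∅∪∅=∅
  n8('ad'): parent n7 fail=0; on 'd' 0 → fail=0;  out {2}∪∅={2}
  n3('eeb'): parent n2 fail=1; on 'b' 1→0 → fail=9;  out ∅∪{3}={3}
  n6('edb'): parent n5 fail=0; on 'b' 0 → fail=9;  out {1}∪{3}={1,3}
  n4('eebe'): parent n3 fail=9; on 'e' 9→0 → fail=1;  out {0}∪∅={0}

Text stream:
[0] read 'a'  n0⇒n7
[1] read 'd'  n7⇒n8  → match P2@[0:1]
[2] read 'e'  n8⇒n1 (via fail)
[3] read 'e'  n1⇒n2
[4] read 'e'  n2⇒n2 (via fail)
[5] read 'b'  n2⇒n3  → match P3@[5:5]
[6] read 'e'  n3⇒n4  → match P0@[3:6]
[7] read 'd'  n4⇒n5 (via fail)
[8] read 'a'  n5⇒n7 (via fail)
[9] read 'e'  n7⇒n1 (via fail)
[10] read 'e'  n1⇒n2
[11] read 'b'  n2⇒n3  → match P3@[11:11]
[12] read 'e'  n3⇒n4  → match P0@[9:12]
[13] read 'e'  n4⇒n2 (via fail)
[14] read 'd'  n2⇒n5 (via fail)
[15] read 'e'  n5⇒n1 (via fail)
[16] read 'e'  n1⇒n2
[17] read 'b'  n2⇒n3  → match P3@[17:17]
[18] read 'e'  n3⇒n4  → match P0@[15:18]
[19] read 'b'  n4⇒n9 (via fail)  → match P3@[19:19]
[20] read 'e'  n9⇒n1 (via fail)
[21] read 'd'  n1⇒n5
[22] read 'b'  n5⇒n6  → match P1@[20:22],P3@[22:22]

All matches (sorted): [[1,2],[5,3],[6,0],[11,3],[12,0],[17,3],[18,0],[19,3],[22,1],[22,3]]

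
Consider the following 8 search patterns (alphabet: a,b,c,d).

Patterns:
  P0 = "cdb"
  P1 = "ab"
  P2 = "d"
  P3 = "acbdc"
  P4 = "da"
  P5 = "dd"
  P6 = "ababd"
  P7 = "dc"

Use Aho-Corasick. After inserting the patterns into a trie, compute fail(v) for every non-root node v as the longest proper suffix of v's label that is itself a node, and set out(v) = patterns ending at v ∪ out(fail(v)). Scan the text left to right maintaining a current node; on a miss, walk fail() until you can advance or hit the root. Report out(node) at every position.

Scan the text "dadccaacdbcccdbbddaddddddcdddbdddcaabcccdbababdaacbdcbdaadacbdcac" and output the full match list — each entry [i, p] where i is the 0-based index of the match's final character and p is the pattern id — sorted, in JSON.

Build:
Trie nodes:
  0='ε' goto a→4 c→1 d→6
  1='c' goto d→2
  2='cd' goto b→3
  3='cdb' goto ·  ←P0
  4='a' goto b→5 c→7
  5='ab' goto a→13  ←P1
  6='d' goto a→11 c→16 d→12  ←P2
  7='ac' goto b→8
  8='acb' goto d→9
  9='acbd' goto c→10
  10='acbdc' goto ·  ←P3
  11='da' goto ·  ←P4
  12='dd' goto ·  ←P5
  13='aba' goto b→14
  14='abab' goto d→15
  15='ababd' goto ·  ←P6
  16='dc' goto ·  ←P7

BFS fail/out derivation:
  fail(1) 'c': from fail(0)=0 chase 'c': 0 ⇒ 0;  out=∅∪out(0)=∅
  fail(4) 'a': from fail(0)=0 chase 'a': 0 ⇒ 0;  out=∅∪out(0)=∅
  fail(6) 'd': from fail(0)=0 chase 'd': 0 ⇒ 0;  out={2}∪out(0)={2}
  fail(2) 'cd': from fail(1)=0 chase 'd': 0 ⇒ 6;  out=∅∪out(6)={2}
  fail(5) 'ab': from fail(4)=0 chase 'b': 0 ⇒ 0;  out={1}∪out(0)={1}
  fail(7) 'ac': from fail(4)=0 chase 'c': 0 ⇒ 1;  out=∅∪out(1)=∅
  fail(11) 'da': from fail(6)=0 chase 'a': 0 ⇒ 4;  out={4}∪out(4)={4}
  fail(12) 'dd': from fail(6)=0 chase 'd': 0 ⇒ 6;  out={5}∪out(6)={2,5}
  fail(16) 'dc': from fail(6)=0 chase 'c': 0 ⇒ 1;  out={7}∪out(1)={7}
  fail(3) 'cdb': from fail(2)=6 chase 'b': 6→0 ⇒ 0;  out={0}∪out(0)={0}
  fail(8) 'acb': from fail(7)=1 chase 'b': 1→0 ⇒ 0;  out=∅∪out(0)=∅
  fail(13) 'aba': from fail(5)=0 chase 'a': 0 ⇒ 4;  out=∅∪out(4)=∅
  fail(9) 'acbd': from fail(8)=0 chase 'd': 0 ⇒ 6;  out=∅∪out(6)={2}
  fail(14) 'abab': from fail(13)=4 chase 'b': 4 ⇒ 5;  out=∅∪out(5)={1}
  fail(10) 'acbdc': from fail(9)=6 chase 'c': 6 ⇒ 16;  out={3}∪out(16)={3,7}
  fail(15) 'ababd': from fail(14)=5 chase 'd': 5→0 ⇒ 6;  out={6}∪out(6)={2,6}

Run:
[0] read 'd'  n0⇒n6  ** P2@[0:0]
[1] read 'a'  n6⇒n11  ** P4@[0:1]
[2] read 'd'  n11⇒n6 (fail-walked)  ** P2@[2:2]
[3] read 'c'  n6⇒n16  ** P7@[2:3]
[4] read 'c'  n16⇒n1 (fail-walked)
[5] read 'a'  n1⇒n4 (fail-walked)
[6] read 'a'  n4⇒n4 (fail-walked)
[7] read 'c'  n4⇒n7
[8] read 'd'  n7⇒n2 (fail-walked)  ** P2@[8:8]
[9] read 'b'  n2⇒n3  ** P0@[7:9]
[10] read 'c'  n3⇒n1 (fail-walked)
[11] read 'c'  n1⇒n1 (fail-walked)
[12] read 'c'  n1⇒n1 (fail-walked)
[13] read 'd'  n1⇒n2  ** P2@[13:13]
[14] read 'b'  n2⇒n3  ** P0@[12:14]
[15] read 'b'  n3⇒n0 (fail-walked)
[16] read 'd'  n0⇒n6  ** P2@[16:16]
[17] read 'd'  n6⇒n12  ** P2@[17:17],P5@[16:17]
[18] read 'a'  n12⇒n11 (fail-walked)  ** P4@[17:18]
[19] read 'd'  n11⇒n6 (fail-walked)  ** P2@[19:19]
[20] read 'd'  n6⇒n12  ** P2@[20:20],P5@[19:20]
[21] read 'd'  n12⇒n12 (fail-walked)  ** P2@[21:21],P5@[20:21]
[22] read 'd'  n12⇒n12 (fail-walked)  ** P2@[22:22],P5@[21:22]
[23] read 'd'  n12⇒n12 (fail-walked)  ** P2@[23:23],P5@[22:23]
[24] read 'd'  n12⇒n12 (fail-walked)  ** P2@[24:24],P5@[23:24]
[25] read 'c'  n12⇒n16 (fail-walked)  ** P7@[24:25]
[26] read 'd'  n16⇒n2 (fail-walked)  ** P2@[26:26]
[27] read 'd'  n2⇒n12 (fail-walked)  ** P2@[27:27],P5@[26:27]
[28] read 'd'  n12⇒n12 (fail-walked)  ** P2@[28:28],P5@[27:28]
[29] read 'b'  n12⇒n0 (fail-walked)
[30] read 'd'  n0⇒n6  ** P2@[30:30]
[31] read 'd'  n6⇒n12  ** P2@[31:31],P5@[30:31]
[32] read 'd'  n12⇒n12 (fail-walked)  ** P2@[32:32],P5@[31:32]
[33] read 'c'  n12⇒n16 (fail-walked)  ** P7@[32:33]
[34] read 'a'  n16⇒n4 (fail-walked)
[35] read 'a'  n4⇒n4 (fail-walked)
[36] read 'b'  n4⇒n5  ** P1@[35:36]
[37] read 'c'  n5⇒n1 (fail-walked)
[38] read 'c'  n1⇒n1 (fail-walked)
[39] read 'c'  n1⇒n1 (fail-walked)
[40] read 'd'  n1⇒n2  ** P2@[40:40]
[41] read 'b'  n2⇒n3  ** P0@[39:41]
[42] read 'a'  n3⇒n4 (fail-walked)
[43] read 'b'  n4⇒n5  ** P1@[42:43]
[44] read 'a'  n5⇒n13
[45] read 'b'  n13⇒n14  ** P1@[44:45]
[46] read 'd'  n14⇒n15  ** P2@[46:46],P6@[42:46]
[47] read 'a'  n15⇒n11 (fail-walked)  ** P4@[46:47]
[48] read 'a'  n11⇒n4 (fail-walked)
[49] read 'c'  n4⇒n7
[50] read 'b'  n7⇒n8
[51] read 'd'  n8⇒n9  ** P2@[51:51]
[52] read 'c'  n9⇒n10  ** P3@[48:52],P7@[51:52]
[53] read 'b'  n10⇒n0 (fail-walked)
[54] read 'd'  n0⇒n6  ** P2@[54:54]
[55] read 'a'  n6⇒n11  ** P4@[54:55]
[56] read 'a'  n11⇒n4 (fail-walked)
[57] read 'd'  n4⇒n6 (fail-walked)  ** P2@[57:57]
[58] read 'a'  n6⇒n11  ** P4@[57:58]
[59] read 'c'  n11⇒n7 (fail-walked)
[60] read 'b'  n7⇒n8
[61] read 'd'  n8⇒n9  ** P2@[61:61]
[62] read 'c'  n9⇒n10  ** P3@[58:62],P7@[61:62]
[63] read 'a'  n10⇒n4 (fail-walked)
[64] read 'c'  n4⇒n7

Matches: [[0,2],[1,4],[2,2],[3,7],[8,2],[9,0],[13,2],[14,0],[16,2],[17,2],[17,5],[18,4],[19,2],[20,2],[20,5],[21,2],[21,5],[22,2],[22,5],[23,2],[23,5],[24,2],[24,5],[25,7],[26,2],[27,2],[27,5],[28,2],[28,5],[30,2],[31,2],[31,5],[32,2],[32,5],[33,7],[36,1],[40,2],[41,0],[43,1],[45,1],[46,2],[46,6],[47,4],[51,2],[52,3],[52,7],[54,2],[55,4],[57,2],[58,4],[61,2],[62,3],[62,7]]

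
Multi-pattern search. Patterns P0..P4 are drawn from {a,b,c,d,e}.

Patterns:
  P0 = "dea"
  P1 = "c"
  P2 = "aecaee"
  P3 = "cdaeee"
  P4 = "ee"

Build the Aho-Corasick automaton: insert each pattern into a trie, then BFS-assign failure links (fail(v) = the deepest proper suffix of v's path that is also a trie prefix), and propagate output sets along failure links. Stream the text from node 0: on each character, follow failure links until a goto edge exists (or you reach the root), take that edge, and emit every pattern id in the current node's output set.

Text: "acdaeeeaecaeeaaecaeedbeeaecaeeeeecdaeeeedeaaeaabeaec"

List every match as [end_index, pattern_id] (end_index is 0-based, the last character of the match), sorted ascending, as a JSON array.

Build automaton:
Trie (insert patterns):
  n0 'ε': a→5 c→4 d→1 e→16
  n1 'd': e→2
  n2 'de': a→3
  n3 'dea': ·  [P0 ends]
  n4 'c': d→11  [P1 ends]
  n5 'a': e→6
  n6 'ae': c→7
  n7 'aec': a→8
  n8 'aeca': e→9
  n9 'aecae': e→10
  n10 'aecaee': ·  [P2 ends]
  n11 'cd': a→12
  n12 'cda': e→13
  n13 'cdae': e→14
  n14 'cdaee': e→15
  n15 'cdaeee': ·  [P3 ends]
  n16 'e': e→17
  n17 'ee': ·  [P4 ends]

Failure links (BFS by depth):
  n1('d'): parent n0 fail=0; on 'd' 0 → fail=0;  out ∅∪∅=∅
  n4('c'): parent n0 fail=0; on 'c' 0 → fail=0;  out {1}∪∅={1}
  n5('a'): parent n0 fail=0; on 'a' 0 → fail=0;  out ∅∪∅=∅
  n16('e'): parent n0 fail=0; on 'e' 0 → fail=0;  out ∅∪∅=∅
  n2('de'): parent n1 fail=0; on 'e' 0 → fail=16;  out ∅∪∅=∅
  n6('ae'): parent n5 fail=0; on 'e' 0 → fail=16;  out ∅∪∅=∅
  n11('cd'): parent n4 fail=0; on 'd' 0 → fail=1;  out ∅∪∅=∅
  n17('ee'): parent n16 fail=0; on 'e' 0 → fail=16;  out {4}∪∅={4}
  n3('dea'): parent n2 fail=16; on 'a' 16→0 → fail=5;  out {0}∪∅={0}
  n7('aec'): parent n6 fail=16; on 'c' 16→0 → fail=4;  out ∅∪{1}={1}
  n12('cda'): parent n11 fail=1; on 'a' 1→0 → fail=5;  out ∅∪∅=∅
  n8('aeca'): parent n7 fail=4; on 'a' 4→0 → fail=5;  out ∅∪∅=∅
  n13('cdae'): parent n12 fail=5; on 'e' 5 → fail=6;  out ∅∪∅=∅
  n9('aecae'): parent n8 fail=5; on 'e' 5 → fail=6;  out ∅∪∅=∅
  n14('cdaee'): parent n13 fail=6; on 'e' 6→16 → fail=17;  out ∅∪{4}={4}
  n10('aecaee'): parent n9 fail=6; on 'e' 6→16 → fail=17;  out {2}∪{4}={2,4}
  n15('cdaeee'): parent n14 fail=17; on 'e' 17→16 → fail=17;  out {3}∪{4}={3,4}

Text stream:
[0] read 'a'  n0⇒n5
[1] read 'c'  n5⇒n4 (via fail)  ** P1@[1:1]
[2] read 'd'  n4⇒n11
[3] read 'a'  n11⇒n12
[4] read 'e'  n12⇒n13
[5] read 'e'  n13⇒n14  ** P4@[4:5]
[6] read 'e'  n14⇒n15  ** P3@[1:6],P4@[5:6]
[7] read 'a'  n15⇒n5 (via fail)
[8] read 'e'  n5⇒n6
[9] read 'c'  n6⇒n7  ** P1@[9:9]
[10] read 'a'  n7⇒n8
[11] read 'e'  n8⇒n9
[12] read 'e'  n9⇒n10  ** P2@[7:12],P4@[11:12]
[13] read 'a'  n10⇒n5 (via fail)
[14] read 'a'  n5⇒n5 (via fail)
[15] read 'e'  n5⇒n6
[16] read 'c'  n6⇒n7  ** P1@[16:16]
[17] read 'a'  n7⇒n8
[18] read 'e'  n8⇒n9
[19] read 'e'  n9⇒n10  ** P2@[14:19],P4@[18:19]
[20] read 'd'  n10⇒n1 (via fail)
[21] read 'b'  n1⇒n0 (via fail)
[22] read 'e'  n0⇒n16
[23] read 'e'  n16⇒n17  ** P4@[22:23]
[24] read 'a'  n17⇒n5 (via fail)
[25] read 'e'  n5⇒n6
[26] read 'c'  n6⇒n7  ** P1@[26:26]
[27] read 'a'  n7⇒n8
[28] read 'e'  n8⇒n9
[29] read 'e'  n9⇒n10  ** P2@[24:29],P4@[28:29]
[30] read 'e'  n10⇒n17 (via fail)  ** P4@[29:30]
[31] read 'e'  n17⇒n17 (via fail)  ** P4@[30:31]
[32] read 'e'  n17⇒n17 (via fail)  ** P4@[31:32]
[33] read 'c'  n17⇒n4 (via fail)  ** P1@[33:33]
[34] read 'd'  n4⇒n11
[35] read 'a'  n11⇒n12
[36] read 'e'  n12⇒n13
[37] read 'e'  n13⇒n14  ** P4@[36:37]
[38] read 'e'  n14⇒n15  ** P3@[33:38],P4@[37:38]
[39] read 'e'  n15⇒n17 (via fail)  ** P4@[38:39]
[40] read 'd'  n17⇒n1 (via fail)
[41] read 'e'  n1⇒n2
[42] read 'a'  n2⇒n3  ** P0@[40:42]
[43] read 'a'  n3⇒n5 (via fail)
[44] read 'e'  n5⇒n6
[45] read 'a'  n6⇒n5 (via fail)
[46] read 'a'  n5⇒n5 (via fail)
[47] read 'b'  n5⇒n0 (via fail)
[48] read 'e'  n0⇒n16
[49] read 'a'  n16⇒n5 (via fail)
[50] read 'e'  n5⇒n6
[51] read 'c'  n6⇒n7  ** P1@[51:51]

Matches: [[1,1],[5,4],[6,3],[6,4],[9,1],[12,2],[12,4],[16,1],[19,2],[19,4],[23,4],[26,1],[29,2],[29,4],[30,4],[31,4],[32,4],[33,1],[37,4],[38,3],[38,4],[39,4],[42,0],[51,1]]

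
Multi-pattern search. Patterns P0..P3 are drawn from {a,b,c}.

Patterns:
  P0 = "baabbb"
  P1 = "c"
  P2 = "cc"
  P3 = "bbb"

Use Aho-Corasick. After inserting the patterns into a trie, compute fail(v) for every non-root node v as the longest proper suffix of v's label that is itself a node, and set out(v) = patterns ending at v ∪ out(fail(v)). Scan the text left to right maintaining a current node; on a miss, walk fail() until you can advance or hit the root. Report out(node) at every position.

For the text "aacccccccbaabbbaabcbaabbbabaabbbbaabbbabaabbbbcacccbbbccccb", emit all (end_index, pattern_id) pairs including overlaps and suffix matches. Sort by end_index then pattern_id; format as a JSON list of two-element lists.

Build:
Trie nodes:
  0='ε' goto b→1 c→7
  1='b' goto a→2 b→9
  2='ba' goto a→3
  3='baa' goto b→4
  4='baab' goto b→5
  5='baabb' goto b→6
  6='baabbb' goto ·  [P0 ends]
  7='c' goto c→8  [P1 ends]
  8='cc' goto ·  [P2 ends]
  9='bb' goto b→10
  10='bbb' goto ·  [P3 ends]

Failure links (BFS by depth):
  n1('b'): parent n0 fail=0; on 'b' 0 → fail=0;  out ∅∪∅=∅
  n7('c'): parent n0 fail=0; on 'c' 0 → fail=0;  out {1}∪∅={1}
  n2('ba'): parent n1 fail=0; on 'a' 0 → fail=0;  out ∅∪∅=∅
  n8('cc'): parent n7 fail=0; on 'c' 0 → fail=7;  out {2}∪{1}={1,2}
  n9('bb'): parent n1 fail=0; on 'b' 0 → fail=1;  out ∅∪∅=∅
  n3('baa'): parent n2 fail=0; on 'a' 0 → fail=0;  out ∅∪∅=∅
  n10('bbb'): parent n9 fail=1; on 'b' 1 → fail=9;  out {3}∪∅={3}
  n4('baab'): parent n3 fail=0; on 'b' 0 → fail=1;  out ∅∪∅=∅
  n5('baabb'): parent n4 fail=1; on 'b' 1 → fail=9;  out ∅∪∅=∅
  n6('baabbb'): parent n5 fail=9; on 'b' 9 → fail=10;  out {0}∪{3}={0,3}

Run:
pos 0 'a': at 0
pos 1 'a': at 0
pos 2 'c': at 7  emit P1@[2:2]
pos 3 'c': at 8  emit P1@[3:3],P2@[2:3]
pos 4 'c': at 8 (fail-walked)  emit P1@[4:4],P2@[3:4]
pos 5 'c': at 8 (fail-walked)  emit P1@[5:5],P2@[4:5]
pos 6 'c': at 8 (fail-walked)  emit P1@[6:6],P2@[5:6]
pos 7 'c': at 8 (fail-walked)  emit P1@[7:7],P2@[6:7]
pos 8 'c': at 8 (fail-walked)  emit P1@[8:8],P2@[7:8]
pos 9 'b': at 1 (fail-walked)
pos 10 'a': at 2
pos 11 'a': at 3
pos 12 'b': at 4
pos 13 'b': at 5
pos 14 'b': at 6  emit P0@[9:14],P3@[12:14]
pos 15 'a': at 2 (fail-walked)
pos 16 'a': at 3
pos 17 'b': at 4
pos 18 'c': at 7 (fail-walked)  emit P1@[18:18]
pos 19 'b': at 1 (fail-walked)
pos 20 'a': at 2
pos 21 'a': at 3
pos 22 'b': at 4
pos 23 'b': at 5
pos 24 'b': at 6  emit P0@[19:24],P3@[22:24]
pos 25 'a': at 2 (fail-walked)
pos 26 'b': at 1 (fail-walked)
pos 27 'a': at 2
pos 28 'a': at 3
pos 29 'b': at 4
pos 30 'b': at 5
pos 31 'b': at 6  emit P0@[26:31],P3@[29:31]
pos 32 'b': at 10 (fail-walked)  emit P3@[30:32]
pos 33 'a': at 2 (fail-walked)
pos 34 'a': at 3
pos 35 'b': at 4
pos 36 'b': at 5
pos 37 'b': at 6  emit P0@[32:37],P3@[35:37]
pos 38 'a': at 2 (fail-walked)
pos 39 'b': at 1 (fail-walked)
pos 40 'a': at 2
pos 41 'a': at 3
pos 42 'b': at 4
pos 43 'b': at 5
pos 44 'b': at 6  emit P0@[39:44],P3@[42:44]
pos 45 'b': at 10 (fail-walked)  emit P3@[43:45]
pos 46 'c': at 7 (fail-walked)  emit P1@[46:46]
pos 47 'a': at 0 (fail-walked)
pos 48 'c': at 7  emit P1@[48:48]
pos 49 'c': at 8  emit P1@[49:49],P2@[48:49]
pos 50 'c': at 8 (fail-walked)  emit P1@[50:50],P2@[49:50]
pos 51 'b': at 1 (fail-walked)
pos 52 'b': at 9
pos 53 'b': at 10  emit P3@[51:53]
pos 54 'c': at 7 (fail-walked)  emit P1@[54:54]
pos 55 'c': at 8  emit P1@[55:55],P2@[54:55]
pos 56 'c': at 8 (fail-walked)  emit P1@[56:56],P2@[55:56]
pos 57 'c': at 8 (fail-walked)  emit P1@[57:57],P2@[56:57]
pos 58 'b': at 1 (fail-walked)

All matches (sorted): [[2,1],[3,1],[3,2],[4,1],[4,2],[5,1],[5,2],[6,1],[6,2],[7,1],[7,2],[8,1],[8,2],[14,0],[14,3],[18,1],[24,0],[24,3],[31,0],[31,3],[32,3],[37,0],[37,3],[44,0],[44,3],[45,3],[46,1],[48,1],[49,1],[49,2],[50,1],[50,2],[53,3],[54,1],[55,1],[55,2],[56,1],[56,2],[57,1],[57,2]]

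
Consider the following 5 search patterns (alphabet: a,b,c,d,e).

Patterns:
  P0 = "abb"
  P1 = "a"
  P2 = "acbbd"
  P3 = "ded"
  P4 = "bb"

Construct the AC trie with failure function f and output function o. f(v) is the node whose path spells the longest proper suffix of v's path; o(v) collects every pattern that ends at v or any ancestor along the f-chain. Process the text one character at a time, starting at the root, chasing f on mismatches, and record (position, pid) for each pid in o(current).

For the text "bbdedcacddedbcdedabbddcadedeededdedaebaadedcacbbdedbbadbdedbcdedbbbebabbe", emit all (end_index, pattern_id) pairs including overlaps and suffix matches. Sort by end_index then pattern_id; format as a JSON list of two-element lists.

Construct AC machine:
Trie nodes:
  n0 'ε': a→1 b→11 d→8
  n1 'a': b→2 c→4  ←P1
  n2 'ab': b→3
  n3 'abb': ·  ←P0
  n4 'ac': b→5
  n5 'acb': b→6
  n6 'acbb': d→7
  n7 'acbbd': ·  ←P2
  n8 'd': e→9
  n9 'de': d→10
  n10 'ded': ·  ←P3
  n11 'b': b→12
  n12 'bb': ·  ←P4

BFS fail/out derivation:
  n1('a'): parent n0 fail=0; on 'a' 0 → fail=0;  out {1}∪∅={1}
  n8('d'): parent n0 fail=0; on 'd' 0 → fail=0;  out ∅∪∅=∅
  n11('b'): parent n0 fail=0; on 'b' 0 → fail=0;  out ∅∪∅=∅
  n2('ab'): parent n1 fail=0; on 'b' 0 → fail=11;  out ∅∪∅=∅
  n4('ac'): parent n1 fail=0; on 'c' 0 → fail=0;  out ∅∪∅=∅
  n9('de'): parent n8 fail=0; on 'e' 0 → fail=0;  out ∅∪∅=∅
  n12('bb'): parent n11 fail=0; on 'b' 0 → fail=11;  out {4}∪∅={4}
  n3('abb'): parent n2 fail=11; on 'b' 11 → fail=12;  out {0}∪{4}={0,4}
  n5('acb'): parent n4 fail=0; on 'b' 0 → fail=11;  out ∅∪∅=∅
  n10('ded'): parent n9 fail=0; on 'd' 0 → fail=8;  out {3}∪∅={3}
  n6('acbb'): parent n5 fail=11; on 'b' 11 → fail=12;  out ∅∪{4}={4}
  n7('acbbd'): parent n6 fail=12; on 'd' 12→11→0 → fail=8;  out {2}∪∅={2}

Scan:
[0] read 'b'  n0⇒n11
[1] read 'b'  n11⇒n12  ** P4@[0:1]
[2] read 'd'  n12⇒n8 ·f
[3] read 'e'  n8⇒n9
[4] read 'd'  n9⇒n10  ** P3@[2:4]
[5] read 'c'  n10⇒n0 ·f
[6] read 'a'  n0⇒n1  ** P1@[6:6]
[7] read 'c'  n1⇒n4
[8] read 'd'  n4⇒n8 ·f
[9] read 'd'  n8⇒n8 ·f
[10] read 'e'  n8⇒n9
[11] read 'd'  n9⇒n10  ** P3@[9:11]
[12] read 'b'  n10⇒n11 ·f
[13] read 'c'  n11⇒n0 ·f
[14] read 'd'  n0⇒n8
[15] read 'e'  n8⇒n9
[16] read 'd'  n9⇒n10  ** P3@[14:16]
[17] read 'a'  n10⇒n1 ·f  ** P1@[17:17]
[18] read 'b'  n1⇒n2
[19] read 'b'  n2⇒n3  ** P0@[17:19],P4@[18:19]
[20] read 'd'  n3⇒n8 ·f
[21] read 'd'  n8⇒n8 ·f
[22] read 'c'  n8⇒n0 ·f
[23] read 'a'  n0⇒n1  ** P1@[23:23]
[24] read 'd'  n1⇒n8 ·f
[25] read 'e'  n8⇒n9
[26] read 'd'  n9⇒n10  ** P3@[24:26]
[27] read 'e'  n10⇒n9 ·f
[28] read 'e'  n9⇒n0 ·f
[29] read 'd'  n0⇒n8
[30] read 'e'  n8⇒n9
[31] read 'd'  n9⇒n10  ** P3@[29:31]
[32] read 'd'  n10⇒n8 ·f
[33] read 'e'  n8⇒n9
[34] read 'd'  n9⇒n10  ** P3@[32:34]
[35] read 'a'  n10⇒n1 ·f  ** P1@[35:35]
[36] read 'e'  n1⇒n0 ·f
[37] read 'b'  n0⇒n11
[38] read 'a'  n11⇒n1 ·f  ** P1@[38:38]
[39] read 'a'  n1⇒n1 ·f  ** P1@[39:39]
[40] read 'd'  n1⇒n8 ·f
[41] read 'e'  n8⇒n9
[42] read 'd'  n9⇒n10  ** P3@[40:42]
[43] read 'c'  n10⇒n0 ·f
[44] read 'a'  n0⇒n1  ** P1@[44:44]
[45] read 'c'  n1⇒n4
[46] read 'b'  n4⇒n5
[47] read 'b'  n5⇒n6  ** P4@[46:47]
[48] read 'd'  n6⇒n7  ** P2@[44:48]
[49] read 'e'  n7⇒n9 ·f
[50] read 'd'  n9⇒n10  ** P3@[48:50]
[51] read 'b'  n10⇒n11 ·f
[52] read 'b'  n11⇒n12  ** P4@[51:52]
[53] read 'a'  n12⇒n1 ·f  ** P1@[53:53]
[54] read 'd'  n1⇒n8 ·f
[55] read 'b'  n8⇒n11 ·f
[56] read 'd'  n11⇒n8 ·f
[57] read 'e'  n8⇒n9
[58] read 'd'  n9⇒n10  ** P3@[56:58]
[59] read 'b'  n10⇒n11 ·f
[60] read 'c'  n11⇒n0 ·f
[61] read 'd'  n0⇒n8
[62] read 'e'  n8⇒n9
[63] read 'd'  n9⇒n10  ** P3@[61:63]
[64] read 'b'  n10⇒n11 ·f
[65] read 'b'  n11⇒n12  ** P4@[64:65]
[66] read 'b'  n12⇒n12 ·f  ** P4@[65:66]
[67] read 'e'  n12⇒n0 ·f
[68] read 'b'  n0⇒n11
[69] read 'a'  n11⇒n1 ·f  ** P1@[69:69]
[70] read 'b'  n1⇒n2
[71] read 'b'  n2⇒n3  ** P0@[69:71],P4@[70:71]
[72] read 'e'  n3⇒n0 ·f

All matches (sorted): [[1,4],[4,3],[6,1],[11,3],[16,3],[17,1],[19,0],[19,4],[23,1],[26,3],[31,3],[34,3],[35,1],[38,1],[39,1],[42,3],[44,1],[47,4],[48,2],[50,3],[52,4],[53,1],[58,3],[63,3],[65,4],[66,4],[69,1],[71,0],[71,4]]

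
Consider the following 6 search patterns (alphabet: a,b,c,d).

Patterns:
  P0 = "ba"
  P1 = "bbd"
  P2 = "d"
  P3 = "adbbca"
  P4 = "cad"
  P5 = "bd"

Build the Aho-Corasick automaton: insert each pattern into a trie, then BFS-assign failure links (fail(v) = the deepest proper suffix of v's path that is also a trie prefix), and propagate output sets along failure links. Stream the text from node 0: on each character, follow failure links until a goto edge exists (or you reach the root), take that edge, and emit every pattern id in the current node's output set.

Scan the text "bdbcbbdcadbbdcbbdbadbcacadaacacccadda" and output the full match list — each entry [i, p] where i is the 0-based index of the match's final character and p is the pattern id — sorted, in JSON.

Construct AC machine:
Trie nodes:
  n0 'ε': a→6 b→1 c→12 d→5
  n1 'b': a→2 b→3 d→15
  n2 'ba': ·  ←P0
  n3 'bb': d→4
  n4 'bbd': ·  ←P1
  n5 'd': ·  ←P2
  n6 'a': d→7
  n7 'ad': b→8
  n8 'adb': b→9
  n9 'adbb': c→10
  n10 'adbbc': a→11
  n11 'adbbca': ·  ←P3
  n12 'c': a→13
  n13 'ca': d→14
  n14 'cad': ·  ←P4
  n15 'bd': ·  ←P5

BFS fail/out derivation:
  fail(1) 'b': from fail(0)=0 chase 'b': 0 ⇒ 0;  out=∅∪out(0)=∅
  fail(5) 'd': from fail(0)=0 chase 'd': 0 ⇒ 0;  out={2}∪out(0)={2}
  fail(6) 'a': from fail(0)=0 chase 'a': 0 ⇒ 0;  out=∅∪out(0)=∅
  fail(12) 'c': from fail(0)=0 chase 'c': 0 ⇒ 0;  out=∅∪out(0)=∅
  fail(2) 'ba': from fail(1)=0 chase 'a': 0 ⇒ 6;  out={0}∪out(6)={0}
  fail(3) 'bb': from fail(1)=0 chase 'b': 0 ⇒ 1;  out=∅∪out(1)=∅
  fail(7) 'ad': from fail(6)=0 chase 'd': 0 ⇒ 5;  out=∅∪out(5)={2}
  fail(13) 'ca': from fail(12)=0 chase 'a': 0 ⇒ 6;  out=∅∪out(6)=∅
  fail(15) 'bd': from fail(1)=0 chase 'd': 0 ⇒ 5;  out={5}∪out(5)={2,5}
  fail(4) 'bbd': from fail(3)=1 chase 'd': 1 ⇒ 15;  out={1}∪out(15)={1,2,5}
  fail(8) 'adb': from fail(7)=5 chase 'b': 5→0 ⇒ 1;  out=∅∪out(1)=∅
  fail(14) 'cad': from fail(13)=6 chase 'd': 6 ⇒ 7;  out={4}∪out(7)={2,4}
  fail(9) 'adbb': from fail(8)=1 chase 'b': 1 ⇒ 3;  out=∅∪out(3)=∅
  fail(10) 'adbbc': from fail(9)=3 chase 'c': 3→1→0 ⇒ 12;  out=∅∪out(12)=∅
  fail(11) 'adbbca': from fail(10)=12 chase 'a': 12 ⇒ 13;  out={3}∪out(13)={3}

Text stream:
[0] read 'b'  n0⇒n1
[1] read 'd'  n1⇒n15  emit P2@[1:1],P5@[0:1]
[2] read 'b'  n15⇒n1 (via fail)
[3] read 'c'  n1⇒n12 (via fail)
[4] read 'b'  n12⇒n1 (via fail)
[5] read 'b'  n1⇒n3
[6] read 'd'  n3⇒n4  emit P1@[4:6],P2@[6:6],P5@[5:6]
[7] read 'c'  n4⇒n12 (via fail)
[8] read 'a'  n12⇒n13
[9] read 'd'  n13⇒n14  emit P2@[9:9],P4@[7:9]
[10] read 'b'  n14⇒n8 (via fail)
[11] read 'b'  n8⇒n9
[12] read 'd'  n9⇒n4 (via fail)  emit P1@[10:12],P2@[12:12],P5@[11:12]
[13] read 'c'  n4⇒n12 (via fail)
[14] read 'b'  n12⇒n1 (via fail)
[15] read 'b'  n1⇒n3
[16] read 'd'  n3⇒n4  emit P1@[14:16],P2@[16:16],P5@[15:16]
[17] read 'b'  n4⇒n1 (via fail)
[18] read 'a'  n1⇒n2  emit P0@[17:18]
[19] read 'd'  n2⇒n7 (via fail)  emit P2@[19:19]
[20] read 'b'  n7⇒n8
[21] read 'c'  n8⇒n12 (via fail)
[22] read 'a'  n12⇒n13
[23] read 'c'  n13⇒n12 (via fail)
[24] read 'a'  n12⇒n13
[25] read 'd'  n13⇒n14  emit P2@[25:25],P4@[23:25]
[26] read 'a'  n14⇒n6 (via fail)
[27] read 'a'  n6⇒n6 (via fail)
[28] read 'c'  n6⇒n12 (via fail)
[29] read 'a'  n12⇒n13
[30] read 'c'  n13⇒n12 (via fail)
[31] read 'c'  n12⇒n12 (via fail)
[32] read 'c'  n12⇒n12 (via fail)
[33] read 'a'  n12⇒n13
[34] read 'd'  n13⇒n14  emit P2@[34:34],P4@[32:34]
[35] read 'd'  n14⇒n5 (via fail)  emit P2@[35:35]
[36] read 'a'  n5⇒n6 (via fail)

Matches: [[1,2],[1,5],[6,1],[6,2],[6,5],[9,2],[9,4],[12,1],[12,2],[12,5],[16,1],[16,2],[16,5],[18,0],[19,2],[25,2],[25,4],[34,2],[34,4],[35,2]]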